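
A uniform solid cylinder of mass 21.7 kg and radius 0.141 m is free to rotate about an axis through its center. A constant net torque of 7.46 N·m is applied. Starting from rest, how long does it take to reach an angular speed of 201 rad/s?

t ≈ 5.81 s

I = ½MR² = (1/2)(21.7)(0.141)² = 0.2157 kg·m².
α = τ/I = 7.46/0.2157 = 34.58 rad/s².
ω = αt ⇒ t = ω/α = 201/34.58 = 5.812 s.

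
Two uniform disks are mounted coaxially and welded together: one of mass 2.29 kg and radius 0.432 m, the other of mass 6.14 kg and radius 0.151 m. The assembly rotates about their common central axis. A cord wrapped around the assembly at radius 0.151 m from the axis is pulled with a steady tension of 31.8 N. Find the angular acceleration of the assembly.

I = ½M₁R₁² + ½M₂R₂² = ½(2.29)(0.432)² + ½(6.14)(0.151)² = 0.2837 kg·m².
τ = F r = (31.8)(0.151) = 4.802 N·m.
α = τ/I = 4.802/0.2837 = 16.93 rad/s².

α ≈ 16.9 rad/s²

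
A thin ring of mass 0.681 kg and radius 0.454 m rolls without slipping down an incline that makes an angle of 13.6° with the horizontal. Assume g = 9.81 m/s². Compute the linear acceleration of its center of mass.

Translation along the incline: Mg sinθ − f = Ma.
Rotation about the center: fR = Iα with I = MR². No-slip gives a = αR, so f = (I/R²)a = M a.
Substituting: Mg sinθ = (1 + 1.000)Ma, so a = g sinθ/(1 + 1.000) = (9.81) sin 13.6° / 2.000 = 1.153 m/s².

a ≈ 1.15 m/s²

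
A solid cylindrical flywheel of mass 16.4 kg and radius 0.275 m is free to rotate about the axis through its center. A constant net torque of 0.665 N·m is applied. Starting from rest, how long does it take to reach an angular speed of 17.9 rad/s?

t ≈ 16.7 s

I = ½MR² = (1/2)(16.4)(0.275)² = 0.6201 kg·m².
α = τ/I = 0.665/0.6201 = 1.072 rad/s².
ω = αt ⇒ t = ω/α = 17.9/1.072 = 16.69 s.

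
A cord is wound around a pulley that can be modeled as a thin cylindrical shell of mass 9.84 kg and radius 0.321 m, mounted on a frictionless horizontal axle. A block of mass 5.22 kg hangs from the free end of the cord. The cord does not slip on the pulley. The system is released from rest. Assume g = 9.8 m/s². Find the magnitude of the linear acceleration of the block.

a ≈ 3.40 m/s²

I = MR² = (9.84)(0.321)² = 1.014 kg·m².
Block: mg − T = ma. Pulley: TR = Iα. No-slip: a = αR, so T = (I/R²)a = 9.840·a.
Then mg = (m + 9.840)a, so a = (5.22)(9.8)/(5.22 + 9.840) = 3.397 m/s².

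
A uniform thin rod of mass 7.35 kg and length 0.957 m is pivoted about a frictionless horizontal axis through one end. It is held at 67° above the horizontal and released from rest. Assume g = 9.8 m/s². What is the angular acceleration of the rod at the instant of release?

About the pivot, I = (1/3)ML² = (1/3)(7.35)(0.957)² = 2.244 kg·m².
The weight acts at the center, a distance L/2 = 0.4785 m from the pivot; τ = Mg(L/2) cos 67° = 13.47 N·m.
α = τ/I = 13.47/2.244 = 6.002 rad/s².
(Equivalently α = (3g/(2L)) cos 67° = 6.002 rad/s².)

α ≈ 6.00 rad/s²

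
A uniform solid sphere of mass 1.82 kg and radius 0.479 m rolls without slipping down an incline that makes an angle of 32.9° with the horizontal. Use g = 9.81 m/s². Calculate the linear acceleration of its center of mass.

a ≈ 3.81 m/s²

Translation along the incline: Mg sinθ − f = Ma.
Rotation about the center: fR = Iα with I = (2/5)MR². No-slip gives a = αR, so f = (I/R²)a = (2/5)M a.
Substituting: Mg sinθ = (1 + 0.4000)Ma, so a = g sinθ/(1 + 0.4000) = (9.81) sin 32.9° / 1.400 = 3.806 m/s².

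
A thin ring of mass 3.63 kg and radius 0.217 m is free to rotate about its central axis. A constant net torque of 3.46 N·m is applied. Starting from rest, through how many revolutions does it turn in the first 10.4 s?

≈ 174 revolutions

I = MR² = (3.63)(0.217)² = 0.1709 kg·m².
α = τ/I = 3.46/0.1709 = 20.24 rad/s².
θ = ½αt² = ½(20.24)(10.4)² = 1095 rad.
Revolutions = θ/(2π) = 174.2.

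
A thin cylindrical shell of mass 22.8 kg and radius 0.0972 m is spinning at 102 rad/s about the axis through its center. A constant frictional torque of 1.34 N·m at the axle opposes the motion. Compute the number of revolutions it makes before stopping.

≈ 133 revolutions

I = MR² = (22.8)(0.0972)² = 0.2154 kg·m².
The net torque has magnitude 1.34 N·m, opposing ω.
|α| = τ/I = 1.340/0.2154 = 6.221 rad/s² (deceleration).
ω² = ω₀² − 2|α|θ with ω = 0 ⇒ θ = ω₀²/(2|α|) = 836.2 rad = 133.1 rev.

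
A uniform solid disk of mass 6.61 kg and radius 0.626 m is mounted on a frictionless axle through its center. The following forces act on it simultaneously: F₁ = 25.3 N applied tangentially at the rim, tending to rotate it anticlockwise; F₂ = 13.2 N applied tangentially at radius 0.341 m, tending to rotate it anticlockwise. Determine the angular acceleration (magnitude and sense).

α ≈ 15.7 rad/s², anticlockwise

I = ½MR² = (1/2)(6.61)(0.626)² = 1.295 kg·m².
Taking anticlockwise as positive: τ₁ = +(25.3)(0.626) = +15.84 N·m; τ₂ = +(13.2)(0.341) = +4.501 N·m.
Net torque τ = 20.34 N·m.
α = τ/I = 20.34/1.295 = 15.70 rad/s².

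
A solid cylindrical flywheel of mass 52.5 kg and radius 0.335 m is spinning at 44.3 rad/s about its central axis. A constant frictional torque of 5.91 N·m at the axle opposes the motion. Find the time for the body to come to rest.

I = ½MR² = (1/2)(52.5)(0.335)² = 2.946 kg·m².
The net torque has magnitude 5.91 N·m, opposing ω.
|α| = τ/I = 5.910/2.946 = 2.006 rad/s² (deceleration).
0 = ω₀ − |α|t ⇒ t = ω₀/|α| = 44.3/2.006 = 22.08 s.

t ≈ 22.1 s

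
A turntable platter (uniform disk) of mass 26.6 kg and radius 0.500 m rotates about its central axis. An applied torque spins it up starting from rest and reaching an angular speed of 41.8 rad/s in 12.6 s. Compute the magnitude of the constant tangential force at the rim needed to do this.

I = ½MR² = (1/2)(26.6)(0.500)² = 3.325 kg·m².
α = Δω/Δt = (41.8 − 0)/12.6 = 3.317 rad/s².
The required torque is τ = Iα = (3.325)(3.317) = 11.03 N·m.
A tangential force at the rim gives τ = FR, so F = τ/R = 11.03/0.500 = 22.06 N.

F ≈ 22.1 N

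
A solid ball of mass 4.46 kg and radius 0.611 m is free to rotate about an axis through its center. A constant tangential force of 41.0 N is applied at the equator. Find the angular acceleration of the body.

I = (2/5)MR² = (2/5)(4.46)(0.611)² = 0.6660 kg·m².
τ = F R = (41.0)(0.611) = 25.05 N·m.
Newton's second law for rotation, τ = Iα, gives α = τ/I = 25.05/0.6660 = 37.61 rad/s².

α ≈ 37.6 rad/s²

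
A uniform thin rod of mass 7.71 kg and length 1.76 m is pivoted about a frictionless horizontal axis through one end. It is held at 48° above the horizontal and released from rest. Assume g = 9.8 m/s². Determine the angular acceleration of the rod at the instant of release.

α ≈ 5.59 rad/s²

About the pivot, I = (1/3)ML² = (1/3)(7.71)(1.76)² = 7.961 kg·m².
The weight acts at the center, a distance L/2 = 0.8800 m from the pivot; τ = Mg(L/2) cos 48° = 44.49 N·m.
α = τ/I = 44.49/7.961 = 5.589 rad/s².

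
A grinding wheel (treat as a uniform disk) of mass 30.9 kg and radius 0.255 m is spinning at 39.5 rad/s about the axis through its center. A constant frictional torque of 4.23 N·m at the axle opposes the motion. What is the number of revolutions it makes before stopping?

≈ 29.5 revolutions

I = ½MR² = (1/2)(30.9)(0.255)² = 1.005 kg·m².
The net torque has magnitude 4.23 N·m, opposing ω.
|α| = τ/I = 4.230/1.005 = 4.210 rad/s² (deceleration).
ω² = ω₀² − 2|α|θ with ω = 0 ⇒ θ = ω₀²/(2|α|) = 185.3 rad = 29.49 rev.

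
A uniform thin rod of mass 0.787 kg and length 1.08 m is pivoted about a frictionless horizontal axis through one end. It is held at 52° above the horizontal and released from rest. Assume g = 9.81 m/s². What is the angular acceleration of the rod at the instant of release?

α ≈ 8.39 rad/s²

About the pivot, I = (1/3)ML² = (1/3)(0.787)(1.08)² = 0.3060 kg·m².
The weight acts at the center, a distance L/2 = 0.5400 m from the pivot; τ = Mg(L/2) cos 52° = 2.567 N·m.
α = τ/I = 2.567/0.3060 = 8.388 rad/s².
(Equivalently α = (3g/(2L)) cos 52° = 8.388 rad/s².)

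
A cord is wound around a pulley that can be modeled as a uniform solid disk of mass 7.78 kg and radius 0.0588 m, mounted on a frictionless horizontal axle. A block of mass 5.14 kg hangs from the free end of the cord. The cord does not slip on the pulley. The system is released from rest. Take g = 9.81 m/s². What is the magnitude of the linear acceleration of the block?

I = ½MR² = (1/2)(7.78)(0.0588)² = 0.01345 kg·m².
Block: mg − T = ma. Pulley: TR = Iα. No-slip: a = αR, so T = (I/R²)a = 3.890·a.
Then mg = (m + 3.890)a, so a = (5.14)(9.81)/(5.14 + 3.890) = 5.584 m/s².

a ≈ 5.58 m/s²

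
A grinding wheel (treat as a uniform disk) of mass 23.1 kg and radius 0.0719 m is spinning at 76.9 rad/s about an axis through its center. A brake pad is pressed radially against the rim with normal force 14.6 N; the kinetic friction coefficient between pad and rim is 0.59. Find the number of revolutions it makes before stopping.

≈ 45.4 revolutions

I = ½MR² = (1/2)(23.1)(0.0719)² = 0.05971 kg·m².
Friction force f = μN = (0.59)(14.6) = 8.614 N at the rim; torque magnitude τ = fR = 0.6193 N·m, opposing ω.
|α| = τ/I = 0.6193/0.05971 = 10.37 rad/s² (deceleration).
ω² = ω₀² − 2|α|θ with ω = 0 ⇒ θ = ω₀²/(2|α|) = 285.1 rad = 45.37 rev.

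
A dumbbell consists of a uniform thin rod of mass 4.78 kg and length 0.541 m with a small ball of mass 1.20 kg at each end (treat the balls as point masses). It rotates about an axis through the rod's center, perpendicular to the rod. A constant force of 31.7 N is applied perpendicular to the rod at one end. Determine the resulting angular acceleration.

I_rod = (1/12)ML² = (1/12)(4.78)(0.541)² = 0.1166 kg·m².
I_balls = 2·m·(L/2)² = 2(1.20)(0.2705)² = 0.1756 kg·m².
Total I = 0.2922 kg·m².
τ = F·(L/2) = (31.7)(0.271) = 8.575 N·m.
α = τ/I = 8.575/0.2922 = 29.35 rad/s².

α ≈ 29.3 rad/s²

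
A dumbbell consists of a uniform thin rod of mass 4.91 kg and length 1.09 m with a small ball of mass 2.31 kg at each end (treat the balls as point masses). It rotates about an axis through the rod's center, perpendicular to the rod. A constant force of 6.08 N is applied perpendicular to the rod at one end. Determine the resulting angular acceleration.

α ≈ 1.78 rad/s²

I_rod = (1/12)ML² = (1/12)(4.91)(1.09)² = 0.4861 kg·m².
I_balls = 2·m·(L/2)² = 2(2.31)(0.5450)² = 1.372 kg·m².
Total I = 1.858 kg·m².
τ = F·(L/2) = (6.08)(0.545) = 3.314 N·m.
α = τ/I = 3.314/1.858 = 1.783 rad/s².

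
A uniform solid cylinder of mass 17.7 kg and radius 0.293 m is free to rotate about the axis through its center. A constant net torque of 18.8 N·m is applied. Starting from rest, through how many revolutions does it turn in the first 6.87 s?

I = ½MR² = (1/2)(17.7)(0.293)² = 0.7598 kg·m².
α = τ/I = 18.8/0.7598 = 24.74 rad/s².
θ = ½αt² = ½(24.74)(6.87)² = 583.9 rad.
Revolutions = θ/(2π) = 92.94.

≈ 92.9 revolutions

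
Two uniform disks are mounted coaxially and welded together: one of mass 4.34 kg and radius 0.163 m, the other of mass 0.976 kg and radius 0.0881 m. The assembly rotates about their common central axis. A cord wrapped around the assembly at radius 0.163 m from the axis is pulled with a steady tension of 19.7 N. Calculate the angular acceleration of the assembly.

I = ½M₁R₁² + ½M₂R₂² = ½(4.34)(0.163)² + ½(0.976)(0.0881)² = 0.06144 kg·m².
τ = F r = (19.7)(0.163) = 3.211 N·m.
α = τ/I = 3.211/0.06144 = 52.26 rad/s².

α ≈ 52.3 rad/s²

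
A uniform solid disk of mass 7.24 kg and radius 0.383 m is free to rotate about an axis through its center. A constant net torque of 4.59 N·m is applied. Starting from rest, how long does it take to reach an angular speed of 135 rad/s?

I = ½MR² = (1/2)(7.24)(0.383)² = 0.5310 kg·m².
α = τ/I = 4.59/0.5310 = 8.644 rad/s².
ω = αt ⇒ t = ω/α = 135/8.644 = 15.62 s.

t ≈ 15.6 s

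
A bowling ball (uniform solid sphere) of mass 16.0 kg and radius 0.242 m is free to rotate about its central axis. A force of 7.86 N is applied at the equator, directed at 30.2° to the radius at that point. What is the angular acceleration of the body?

α ≈ 2.55 rad/s²

I = (2/5)MR² = (2/5)(16.0)(0.242)² = 0.3748 kg·m².
Only the tangential component produces torque: τ = F R sinθ = (7.86)(0.242) sin 30.2° = 0.9568 N·m.
Newton's second law for rotation, τ = Iα, gives α = τ/I = 0.9568/0.3748 = 2.553 rad/s².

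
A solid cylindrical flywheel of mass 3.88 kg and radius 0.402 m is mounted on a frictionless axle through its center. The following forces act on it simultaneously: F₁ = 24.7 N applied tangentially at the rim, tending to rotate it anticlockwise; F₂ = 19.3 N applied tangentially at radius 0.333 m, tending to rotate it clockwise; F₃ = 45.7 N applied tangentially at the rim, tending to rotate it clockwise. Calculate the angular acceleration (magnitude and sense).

α ≈ 47.4 rad/s², clockwise

I = ½MR² = (1/2)(3.88)(0.402)² = 0.3135 kg·m².
Taking anticlockwise as positive: τ₁ = +(24.7)(0.402) = +9.929 N·m; τ₂ = −(19.3)(0.333) = −6.427 N·m; τ₃ = −(45.7)(0.402) = −18.37 N·m.
Net torque τ = -14.87 N·m.
α = τ/I = -14.87/0.3135 = -47.43 rad/s².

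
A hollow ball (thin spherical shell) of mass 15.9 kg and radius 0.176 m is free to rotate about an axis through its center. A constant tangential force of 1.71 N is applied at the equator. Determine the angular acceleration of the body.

I = (2/3)MR² = (2/3)(15.9)(0.176)² = 0.3283 kg·m².
τ = F R = (1.71)(0.176) = 0.3010 N·m.
From τ = Iα: α = 0.3010/0.3283 = 0.9166 rad/s².

α ≈ 0.917 rad/s²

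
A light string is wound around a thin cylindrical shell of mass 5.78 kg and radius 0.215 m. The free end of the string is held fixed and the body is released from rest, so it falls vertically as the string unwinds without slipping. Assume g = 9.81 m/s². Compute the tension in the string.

Translation: Mg − T = Ma. Rotation about the center: TR = Iα with I = MR².
With a = αR: T = (I/R²)a = M a, so Mg = (1 + 1.000)Ma.
a = g/(1 + 1.000) = 9.81/2.000 = 4.905 m/s².
T = 1.000·M·a = (1.000)(5.78)(4.905) = 28.35 N.

T ≈ 28.4 N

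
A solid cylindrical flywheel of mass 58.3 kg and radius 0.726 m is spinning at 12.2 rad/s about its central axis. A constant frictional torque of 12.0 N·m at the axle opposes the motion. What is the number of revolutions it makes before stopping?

I = ½MR² = (1/2)(58.3)(0.726)² = 15.36 kg·m².
The net torque has magnitude 12.0 N·m, opposing ω.
|α| = τ/I = 12.00/15.36 = 0.7810 rad/s² (deceleration).
ω² = ω₀² − 2|α|θ with ω = 0 ⇒ θ = ω₀²/(2|α|) = 95.28 rad = 15.16 rev.

≈ 15.2 revolutions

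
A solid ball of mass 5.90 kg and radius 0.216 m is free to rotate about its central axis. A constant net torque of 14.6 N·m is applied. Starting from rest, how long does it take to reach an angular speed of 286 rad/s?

t ≈ 2.16 s

I = (2/5)MR² = (2/5)(5.90)(0.216)² = 0.1101 kg·m².
α = τ/I = 14.6/0.1101 = 132.6 rad/s².
ω = αt ⇒ t = ω/α = 286/132.6 = 2.157 s.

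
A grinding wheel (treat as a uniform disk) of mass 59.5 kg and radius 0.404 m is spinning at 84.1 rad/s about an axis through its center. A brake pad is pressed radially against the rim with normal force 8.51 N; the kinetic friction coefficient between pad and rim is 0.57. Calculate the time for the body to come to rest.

I = ½MR² = (1/2)(59.5)(0.404)² = 4.856 kg·m².
Friction force f = μN = (0.57)(8.51) = 4.851 N at the rim; torque magnitude τ = fR = 1.960 N·m, opposing ω.
|α| = τ/I = 1.960/4.856 = 0.4036 rad/s² (deceleration).
0 = ω₀ − |α|t ⇒ t = ω₀/|α| = 84.1/0.4036 = 208.4 s.

t ≈ 208 s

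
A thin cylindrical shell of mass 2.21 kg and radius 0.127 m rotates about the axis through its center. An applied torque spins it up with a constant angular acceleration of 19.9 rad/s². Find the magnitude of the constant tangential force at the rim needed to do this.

F ≈ 5.59 N

I = MR² = (2.21)(0.127)² = 0.03565 kg·m².
The required torque is τ = Iα = (0.03565)(19.90) = 0.7093 N·m.
A tangential force at the rim gives τ = FR, so F = τ/R = 0.7093/0.127 = 5.585 N.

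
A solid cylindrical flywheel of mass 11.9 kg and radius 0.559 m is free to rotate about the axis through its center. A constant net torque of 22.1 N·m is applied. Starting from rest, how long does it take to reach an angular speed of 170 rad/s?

I = ½MR² = (1/2)(11.9)(0.559)² = 1.859 kg·m².
α = τ/I = 22.1/1.859 = 11.89 rad/s².
ω = αt ⇒ t = ω/α = 170/11.89 = 14.30 s.

t ≈ 14.3 s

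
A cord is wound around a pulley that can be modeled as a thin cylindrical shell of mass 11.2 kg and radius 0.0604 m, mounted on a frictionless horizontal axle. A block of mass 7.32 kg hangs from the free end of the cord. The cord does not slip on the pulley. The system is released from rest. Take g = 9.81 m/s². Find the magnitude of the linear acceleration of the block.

a ≈ 3.88 m/s²

I = MR² = (11.2)(0.0604)² = 0.04086 kg·m².
Block: mg − T = ma. Pulley: TR = Iα. No-slip: a = αR, so T = (I/R²)a = 11.20·a.
Then mg = (m + 11.20)a, so a = (7.32)(9.81)/(7.32 + 11.20) = 3.877 m/s².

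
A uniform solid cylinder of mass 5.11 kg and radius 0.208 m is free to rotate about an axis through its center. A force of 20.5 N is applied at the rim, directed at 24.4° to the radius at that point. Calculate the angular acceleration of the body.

α ≈ 15.9 rad/s²

I = ½MR² = (1/2)(5.11)(0.208)² = 0.1105 kg·m².
Only the tangential component produces torque: τ = F R sinθ = (20.5)(0.208) sin 24.4° = 1.761 N·m.
Newton's second law for rotation, τ = Iα, gives α = τ/I = 1.761/0.1105 = 15.94 rad/s².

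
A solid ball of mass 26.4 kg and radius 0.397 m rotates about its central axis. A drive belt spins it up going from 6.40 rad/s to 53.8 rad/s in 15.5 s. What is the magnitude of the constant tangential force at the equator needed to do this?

F ≈ 12.8 N

I = (2/5)MR² = (2/5)(26.4)(0.397)² = 1.664 kg·m².
α = Δω/Δt = (53.8 − 6.40)/15.5 = 3.058 rad/s².
The required torque is τ = Iα = (1.664)(3.058) = 5.090 N·m.
A tangential force at the equator gives τ = FR, so F = τ/R = 5.090/0.397 = 12.82 N.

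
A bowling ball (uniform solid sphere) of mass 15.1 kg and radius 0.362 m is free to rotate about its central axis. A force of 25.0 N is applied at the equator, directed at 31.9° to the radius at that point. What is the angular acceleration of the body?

α ≈ 6.04 rad/s²

I = (2/5)MR² = (2/5)(15.1)(0.362)² = 0.7915 kg·m².
Only the tangential component produces torque: τ = F R sinθ = (25.0)(0.362) sin 31.9° = 4.782 N·m.
Newton's second law for rotation, τ = Iα, gives α = τ/I = 4.782/0.7915 = 6.042 rad/s².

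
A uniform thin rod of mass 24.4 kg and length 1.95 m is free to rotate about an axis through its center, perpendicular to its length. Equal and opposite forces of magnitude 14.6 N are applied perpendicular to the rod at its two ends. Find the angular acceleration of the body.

I = (1/12)ML² = (1/12)(24.4)(1.95)² = 7.732 kg·m².
The couple gives τ = F·(L/2) + F·(L/2) = F L = (14.6)(1.95) = 28.47 N·m.
Newton's second law for rotation, τ = Iα, gives α = τ/I = 28.47/7.732 = 3.682 rad/s².

α ≈ 3.68 rad/s²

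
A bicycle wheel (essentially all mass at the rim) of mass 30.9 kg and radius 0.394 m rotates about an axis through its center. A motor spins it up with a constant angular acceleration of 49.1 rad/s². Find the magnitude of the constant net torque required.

τ ≈ 236 N·m

I = MR² = (30.9)(0.394)² = 4.797 kg·m².
τ = Iα = (4.797)(49.10) = 235.5 N·m.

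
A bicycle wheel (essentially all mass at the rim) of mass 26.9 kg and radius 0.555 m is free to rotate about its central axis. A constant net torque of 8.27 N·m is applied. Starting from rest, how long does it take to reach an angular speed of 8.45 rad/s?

I = MR² = (26.9)(0.555)² = 8.286 kg·m².
α = τ/I = 8.27/8.286 = 0.9981 rad/s².
ω = αt ⇒ t = ω/α = 8.45/0.9981 = 8.466 s.

t ≈ 8.47 s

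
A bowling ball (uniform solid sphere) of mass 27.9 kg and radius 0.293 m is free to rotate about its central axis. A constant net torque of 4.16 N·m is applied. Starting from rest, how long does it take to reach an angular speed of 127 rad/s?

I = (2/5)MR² = (2/5)(27.9)(0.293)² = 0.9581 kg·m².
α = τ/I = 4.16/0.9581 = 4.342 rad/s².
ω = αt ⇒ t = ω/α = 127/4.342 = 29.25 s.

t ≈ 29.2 s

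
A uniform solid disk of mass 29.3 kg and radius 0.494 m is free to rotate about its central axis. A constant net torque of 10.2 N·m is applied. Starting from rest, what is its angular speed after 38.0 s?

I = ½MR² = (1/2)(29.3)(0.494)² = 3.575 kg·m².
α = τ/I = 10.2/3.575 = 2.853 rad/s².
ω = ω₀ + αt = 0 + (2.853)(38.0) = 108.4 rad/s.

ω ≈ 108 rad/s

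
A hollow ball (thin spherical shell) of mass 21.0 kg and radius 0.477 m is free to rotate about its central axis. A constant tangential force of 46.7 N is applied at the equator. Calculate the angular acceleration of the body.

α ≈ 6.99 rad/s²

I = (2/3)MR² = (2/3)(21.0)(0.477)² = 3.185 kg·m².
τ = F R = (46.7)(0.477) = 22.28 N·m.
Newton's second law for rotation, τ = Iα, gives α = τ/I = 22.28/3.185 = 6.993 rad/s².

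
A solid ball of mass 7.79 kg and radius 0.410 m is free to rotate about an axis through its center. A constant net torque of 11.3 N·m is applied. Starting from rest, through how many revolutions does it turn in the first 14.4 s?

I = (2/5)MR² = (2/5)(7.79)(0.410)² = 0.5238 kg·m².
α = τ/I = 11.3/0.5238 = 21.57 rad/s².
θ = ½αt² = ½(21.57)(14.4)² = 2237 rad.
Revolutions = θ/(2π) = 356.0.

≈ 356 revolutions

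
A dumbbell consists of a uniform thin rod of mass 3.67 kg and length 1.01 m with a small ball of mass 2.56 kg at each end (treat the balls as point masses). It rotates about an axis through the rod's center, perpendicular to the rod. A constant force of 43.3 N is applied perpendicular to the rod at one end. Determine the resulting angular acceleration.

I_rod = (1/12)ML² = (1/12)(3.67)(1.01)² = 0.3120 kg·m².
I_balls = 2·m·(L/2)² = 2(2.56)(0.5050)² = 1.306 kg·m².
Total I = 1.618 kg·m².
τ = F·(L/2) = (43.3)(0.505) = 21.87 N·m.
α = τ/I = 21.87/1.618 = 13.52 rad/s².

α ≈ 13.5 rad/s²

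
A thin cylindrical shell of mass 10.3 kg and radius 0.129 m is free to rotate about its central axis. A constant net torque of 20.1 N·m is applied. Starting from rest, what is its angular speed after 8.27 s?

ω ≈ 970 rad/s

I = MR² = (10.3)(0.129)² = 0.1714 kg·m².
α = τ/I = 20.1/0.1714 = 117.3 rad/s².
ω = ω₀ + αt = 0 + (117.3)(8.27) = 969.8 rad/s.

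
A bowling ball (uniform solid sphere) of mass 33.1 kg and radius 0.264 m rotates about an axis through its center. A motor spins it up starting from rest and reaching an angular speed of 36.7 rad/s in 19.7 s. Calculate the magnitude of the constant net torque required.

τ ≈ 1.72 N·m

I = (2/5)MR² = (2/5)(33.1)(0.264)² = 0.9228 kg·m².
α = Δω/Δt = (36.7 − 0)/19.7 = 1.863 rad/s².
τ = Iα = (0.9228)(1.863) = 1.719 N·m.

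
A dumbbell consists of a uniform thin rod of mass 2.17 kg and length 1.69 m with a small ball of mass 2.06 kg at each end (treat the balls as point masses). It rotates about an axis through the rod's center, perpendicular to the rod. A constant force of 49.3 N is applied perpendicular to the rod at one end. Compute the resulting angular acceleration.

I_rod = (1/12)ML² = (1/12)(2.17)(1.69)² = 0.5165 kg·m².
I_balls = 2·m·(L/2)² = 2(2.06)(0.8450)² = 2.942 kg·m².
Total I = 3.458 kg·m².
τ = F·(L/2) = (49.3)(0.845) = 41.66 N·m.
α = τ/I = 41.66/3.458 = 12.05 rad/s².

α ≈ 12.0 rad/s²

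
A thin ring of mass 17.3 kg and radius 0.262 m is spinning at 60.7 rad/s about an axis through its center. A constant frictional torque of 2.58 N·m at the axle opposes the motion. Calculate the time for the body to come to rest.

t ≈ 27.9 s

I = MR² = (17.3)(0.262)² = 1.188 kg·m².
The net torque has magnitude 2.58 N·m, opposing ω.
|α| = τ/I = 2.580/1.188 = 2.173 rad/s² (deceleration).
0 = ω₀ − |α|t ⇒ t = ω₀/|α| = 60.7/2.173 = 27.94 s.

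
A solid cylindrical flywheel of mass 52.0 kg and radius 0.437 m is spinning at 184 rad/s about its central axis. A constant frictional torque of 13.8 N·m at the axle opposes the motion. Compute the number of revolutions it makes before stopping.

≈ 969 revolutions

I = ½MR² = (1/2)(52.0)(0.437)² = 4.965 kg·m².
The net torque has magnitude 13.8 N·m, opposing ω.
|α| = τ/I = 13.80/4.965 = 2.779 rad/s² (deceleration).
ω² = ω₀² − 2|α|θ with ω = 0 ⇒ θ = ω₀²/(2|α|) = 6091 rad = 969.4 rev.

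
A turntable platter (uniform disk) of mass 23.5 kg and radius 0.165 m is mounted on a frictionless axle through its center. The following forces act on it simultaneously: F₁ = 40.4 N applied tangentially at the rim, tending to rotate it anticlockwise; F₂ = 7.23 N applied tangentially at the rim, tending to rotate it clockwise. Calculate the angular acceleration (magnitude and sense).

I = ½MR² = (1/2)(23.5)(0.165)² = 0.3199 kg·m².
Taking anticlockwise as positive: τ₁ = +(40.4)(0.165) = +6.666 N·m; τ₂ = −(7.23)(0.165) = −1.193 N·m.
Net torque τ = 5.473 N·m.
α = τ/I = 5.473/0.3199 = 17.11 rad/s².

α ≈ 17.1 rad/s², anticlockwise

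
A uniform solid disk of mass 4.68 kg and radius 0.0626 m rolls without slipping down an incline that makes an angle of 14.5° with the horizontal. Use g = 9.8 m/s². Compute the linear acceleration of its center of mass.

a ≈ 1.64 m/s²

Translation along the incline: Mg sinθ − f = Ma.
Rotation about the center: fR = Iα with I = ½MR². No-slip gives a = αR, so f = (I/R²)a = (1/2)M a.
Substituting: Mg sinθ = (1 + 0.5000)Ma, so a = g sinθ/(1 + 0.5000) = (9.8) sin 14.5° / 1.500 = 1.636 m/s².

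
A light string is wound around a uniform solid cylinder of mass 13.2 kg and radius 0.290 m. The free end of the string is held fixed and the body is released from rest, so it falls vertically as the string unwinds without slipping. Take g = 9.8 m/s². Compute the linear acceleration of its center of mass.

Translation: Mg − T = Ma. Rotation about the center: TR = Iα with I = ½MR².
With a = αR: T = (I/R²)a = (1/2)M a, so Mg = (1 + 0.5000)Ma.
a = g/(1 + 0.5000) = 9.8/1.500 = 6.533 m/s².

a ≈ 6.53 m/s²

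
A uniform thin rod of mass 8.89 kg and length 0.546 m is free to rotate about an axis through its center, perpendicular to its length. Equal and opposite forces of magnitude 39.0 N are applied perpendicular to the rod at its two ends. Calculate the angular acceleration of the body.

I = (1/12)ML² = (1/12)(8.89)(0.546)² = 0.2209 kg·m².
The couple gives τ = F·(L/2) + F·(L/2) = F L = (39.0)(0.546) = 21.29 N·m.
From τ = Iα: α = 21.29/0.2209 = 96.42 rad/s².

α ≈ 96.4 rad/s²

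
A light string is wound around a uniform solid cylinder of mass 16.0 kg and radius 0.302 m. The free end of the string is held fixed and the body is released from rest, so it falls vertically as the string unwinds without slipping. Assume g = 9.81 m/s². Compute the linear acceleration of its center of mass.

a ≈ 6.54 m/s²

Translation: Mg − T = Ma. Rotation about the center: TR = Iα with I = ½MR².
With a = αR: T = (I/R²)a = (1/2)M a, so Mg = (1 + 0.5000)Ma.
a = g/(1 + 0.5000) = 9.81/1.500 = 6.540 m/s².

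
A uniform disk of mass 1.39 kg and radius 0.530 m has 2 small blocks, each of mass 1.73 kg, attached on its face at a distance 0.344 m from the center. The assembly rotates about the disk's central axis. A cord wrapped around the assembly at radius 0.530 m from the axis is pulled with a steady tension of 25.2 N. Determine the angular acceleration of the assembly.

I_disk = ½MR² = ½(1.39)(0.530)² = 0.1952 kg·m².
I_blocks = 2·m·r² = 2(1.73)(0.344)² = 0.4094 kg·m².
Total I = 0.6047 kg·m².
τ = F r = (25.2)(0.530) = 13.36 N·m.
α = τ/I = 13.36/0.6047 = 22.09 rad/s².

α ≈ 22.1 rad/s²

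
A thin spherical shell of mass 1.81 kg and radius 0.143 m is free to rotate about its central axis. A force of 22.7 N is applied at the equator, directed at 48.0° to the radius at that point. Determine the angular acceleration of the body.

α ≈ 97.8 rad/s²

I = (2/3)MR² = (2/3)(1.81)(0.143)² = 0.02468 kg·m².
Only the tangential component produces torque: τ = F R sinθ = (22.7)(0.143) sin 48.0° = 2.412 N·m.
From τ = Iα: α = 2.412/0.02468 = 97.76 rad/s².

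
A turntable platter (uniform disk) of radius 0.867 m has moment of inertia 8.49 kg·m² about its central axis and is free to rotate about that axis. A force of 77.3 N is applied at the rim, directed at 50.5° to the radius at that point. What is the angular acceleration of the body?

α ≈ 6.09 rad/s²

Only the tangential component produces torque: τ = F R sinθ = (77.3)(0.867) sin 50.5° = 51.71 N·m.
Newton's second law for rotation, τ = Iα, gives α = τ/I = 51.71/8.490 = 6.091 rad/s².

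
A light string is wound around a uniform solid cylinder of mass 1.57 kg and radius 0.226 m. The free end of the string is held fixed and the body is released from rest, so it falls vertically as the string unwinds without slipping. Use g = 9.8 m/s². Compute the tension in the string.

Translation: Mg − T = Ma. Rotation about the center: TR = Iα with I = ½MR².
With a = αR: T = (I/R²)a = (1/2)M a, so Mg = (1 + 0.5000)Ma.
a = g/(1 + 0.5000) = 9.8/1.500 = 6.533 m/s².
T = 0.5000·M·a = (0.5000)(1.57)(6.533) = 5.129 N.

T ≈ 5.13 N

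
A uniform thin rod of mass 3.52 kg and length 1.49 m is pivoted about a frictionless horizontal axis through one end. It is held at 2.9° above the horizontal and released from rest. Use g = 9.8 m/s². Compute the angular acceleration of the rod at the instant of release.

About the pivot, I = (1/3)ML² = (1/3)(3.52)(1.49)² = 2.605 kg·m².
The weight acts at the center, a distance L/2 = 0.7450 m from the pivot; τ = Mg(L/2) cos 2.9° = 25.67 N·m.
α = τ/I = 25.67/2.605 = 9.853 rad/s².

α ≈ 9.85 rad/s²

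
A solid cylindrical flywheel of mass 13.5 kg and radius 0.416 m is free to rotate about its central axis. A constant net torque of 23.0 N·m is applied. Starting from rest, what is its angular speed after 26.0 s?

I = ½MR² = (1/2)(13.5)(0.416)² = 1.168 kg·m².
α = τ/I = 23.0/1.168 = 19.69 rad/s².
ω = ω₀ + αt = 0 + (19.69)(26.0) = 511.9 rad/s.

ω ≈ 512 rad/s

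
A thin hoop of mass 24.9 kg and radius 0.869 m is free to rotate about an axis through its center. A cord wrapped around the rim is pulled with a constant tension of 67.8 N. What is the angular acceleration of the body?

I = MR² = (24.9)(0.869)² = 18.80 kg·m².
τ = F R = (67.8)(0.869) = 58.92 N·m.
From τ = Iα: α = 58.92/18.80 = 3.133 rad/s².

α ≈ 3.13 rad/s²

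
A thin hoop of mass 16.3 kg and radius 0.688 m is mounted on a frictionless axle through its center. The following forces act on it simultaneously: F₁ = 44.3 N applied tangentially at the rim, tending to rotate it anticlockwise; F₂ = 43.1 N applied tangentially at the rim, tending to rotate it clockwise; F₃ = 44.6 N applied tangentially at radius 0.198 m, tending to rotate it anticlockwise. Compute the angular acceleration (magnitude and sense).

α ≈ 1.25 rad/s², anticlockwise

I = MR² = (16.3)(0.688)² = 7.716 kg·m².
Taking anticlockwise as positive: τ₁ = +(44.3)(0.688) = +30.48 N·m; τ₂ = −(43.1)(0.688) = −29.65 N·m; τ₃ = +(44.6)(0.198) = +8.831 N·m.
Net torque τ = 9.656 N·m.
α = τ/I = 9.656/7.716 = 1.252 rad/s².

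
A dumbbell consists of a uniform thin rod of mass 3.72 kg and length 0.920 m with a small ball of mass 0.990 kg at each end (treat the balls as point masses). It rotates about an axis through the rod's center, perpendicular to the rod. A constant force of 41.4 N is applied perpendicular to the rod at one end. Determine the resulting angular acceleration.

α ≈ 28.0 rad/s²

I_rod = (1/12)ML² = (1/12)(3.72)(0.920)² = 0.2624 kg·m².
I_balls = 2·m·(L/2)² = 2(0.990)(0.4600)² = 0.4190 kg·m².
Total I = 0.6814 kg·m².
τ = F·(L/2) = (41.4)(0.460) = 19.04 N·m.
α = τ/I = 19.04/0.6814 = 27.95 rad/s².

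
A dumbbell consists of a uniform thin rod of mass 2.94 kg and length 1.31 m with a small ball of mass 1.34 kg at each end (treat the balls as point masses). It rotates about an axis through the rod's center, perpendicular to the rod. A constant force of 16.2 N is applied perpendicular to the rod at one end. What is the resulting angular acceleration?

α ≈ 6.76 rad/s²

I_rod = (1/12)ML² = (1/12)(2.94)(1.31)² = 0.4204 kg·m².
I_balls = 2·m·(L/2)² = 2(1.34)(0.6550)² = 1.150 kg·m².
Total I = 1.570 kg·m².
τ = F·(L/2) = (16.2)(0.655) = 10.61 N·m.
α = τ/I = 10.61/1.570 = 6.758 rad/s².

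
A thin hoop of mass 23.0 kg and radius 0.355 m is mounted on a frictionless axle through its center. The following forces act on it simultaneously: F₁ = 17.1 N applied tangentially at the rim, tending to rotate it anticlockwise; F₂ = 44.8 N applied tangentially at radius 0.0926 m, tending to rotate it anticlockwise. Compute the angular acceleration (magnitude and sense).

I = MR² = (23.0)(0.355)² = 2.899 kg·m².
Taking anticlockwise as positive: τ₁ = +(17.1)(0.355) = +6.071 N·m; τ₂ = +(44.8)(0.0926) = +4.148 N·m.
Net torque τ = 10.22 N·m.
α = τ/I = 10.22/2.899 = 3.526 rad/s².

α ≈ 3.53 rad/s², anticlockwise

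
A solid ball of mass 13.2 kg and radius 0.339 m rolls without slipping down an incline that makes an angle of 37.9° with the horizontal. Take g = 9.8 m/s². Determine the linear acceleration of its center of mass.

a ≈ 4.30 m/s²

Translation along the incline: Mg sinθ − f = Ma.
Rotation about the center: fR = Iα with I = (2/5)MR². No-slip gives a = αR, so f = (I/R²)a = (2/5)M a.
Substituting: Mg sinθ = (1 + 0.4000)Ma, so a = g sinθ/(1 + 0.4000) = (9.8) sin 37.9° / 1.400 = 4.300 m/s².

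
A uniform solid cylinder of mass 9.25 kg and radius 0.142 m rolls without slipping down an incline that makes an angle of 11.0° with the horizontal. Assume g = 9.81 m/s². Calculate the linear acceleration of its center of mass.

a ≈ 1.25 m/s²

Translation along the incline: Mg sinθ − f = Ma.
Rotation about the center: fR = Iα with I = ½MR². No-slip gives a = αR, so f = (I/R²)a = (1/2)M a.
Substituting: Mg sinθ = (1 + 0.5000)Ma, so a = g sinθ/(1 + 0.5000) = (9.81) sin 11.0° / 1.500 = 1.248 m/s².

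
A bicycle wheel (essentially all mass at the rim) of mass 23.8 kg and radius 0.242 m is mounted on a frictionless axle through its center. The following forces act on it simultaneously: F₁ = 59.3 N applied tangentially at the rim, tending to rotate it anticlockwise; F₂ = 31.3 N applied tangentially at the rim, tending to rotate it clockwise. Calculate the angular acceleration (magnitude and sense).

I = MR² = (23.8)(0.242)² = 1.394 kg·m².
Taking anticlockwise as positive: τ₁ = +(59.3)(0.242) = +14.35 N·m; τ₂ = −(31.3)(0.242) = −7.575 N·m.
Net torque τ = 6.776 N·m.
α = τ/I = 6.776/1.394 = 4.861 rad/s².

α ≈ 4.86 rad/s², anticlockwise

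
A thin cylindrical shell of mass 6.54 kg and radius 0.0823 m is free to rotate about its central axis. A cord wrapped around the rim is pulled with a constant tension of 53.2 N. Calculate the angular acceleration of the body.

α ≈ 98.8 rad/s²

I = MR² = (6.54)(0.0823)² = 0.04430 kg·m².
τ = F R = (53.2)(0.0823) = 4.378 N·m.
From τ = Iα: α = 4.378/0.04430 = 98.84 rad/s².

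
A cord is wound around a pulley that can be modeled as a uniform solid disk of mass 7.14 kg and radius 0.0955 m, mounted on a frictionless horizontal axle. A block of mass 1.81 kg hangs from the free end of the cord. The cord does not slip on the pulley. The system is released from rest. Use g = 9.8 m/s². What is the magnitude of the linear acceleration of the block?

I = ½MR² = (1/2)(7.14)(0.0955)² = 0.03256 kg·m².
Block: mg − T = ma. Pulley: TR = Iα. No-slip: a = αR, so T = (I/R²)a = 3.570·a.
Then mg = (m + 3.570)a, so a = (1.81)(9.8)/(1.81 + 3.570) = 3.297 m/s².

a ≈ 3.30 m/s²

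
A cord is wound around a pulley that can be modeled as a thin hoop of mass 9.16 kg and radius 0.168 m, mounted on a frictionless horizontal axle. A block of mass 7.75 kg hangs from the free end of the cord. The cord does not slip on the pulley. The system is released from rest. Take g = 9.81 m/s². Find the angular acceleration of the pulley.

α ≈ 26.8 rad/s²

I = MR² = (9.16)(0.168)² = 0.2585 kg·m².
Block: mg − T = ma. Pulley: TR = Iα. No-slip: a = αR, so T = (I/R²)a = 9.160·a.
Then mg = (m + 9.160)a, so a = (7.75)(9.81)/(7.75 + 9.160) = 4.496 m/s².
α = a/R = 4.496/0.168 = 26.76 rad/s².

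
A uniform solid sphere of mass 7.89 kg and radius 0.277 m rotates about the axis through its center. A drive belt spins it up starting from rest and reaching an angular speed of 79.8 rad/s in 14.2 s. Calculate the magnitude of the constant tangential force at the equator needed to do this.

I = (2/5)MR² = (2/5)(7.89)(0.277)² = 0.2422 kg·m².
α = Δω/Δt = (79.8 − 0)/14.2 = 5.620 rad/s².
The required torque is τ = Iα = (0.2422)(5.620) = 1.361 N·m.
A tangential force at the equator gives τ = FR, so F = τ/R = 1.361/0.277 = 4.913 N.

F ≈ 4.91 N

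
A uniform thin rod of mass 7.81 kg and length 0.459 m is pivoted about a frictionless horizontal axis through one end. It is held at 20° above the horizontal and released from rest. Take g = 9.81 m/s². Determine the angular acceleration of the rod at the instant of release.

About the pivot, I = (1/3)ML² = (1/3)(7.81)(0.459)² = 0.5485 kg·m².
The weight acts at the center, a distance L/2 = 0.2295 m from the pivot; τ = Mg(L/2) cos 20° = 16.52 N·m.
α = τ/I = 16.52/0.5485 = 30.13 rad/s².

α ≈ 30.1 rad/s²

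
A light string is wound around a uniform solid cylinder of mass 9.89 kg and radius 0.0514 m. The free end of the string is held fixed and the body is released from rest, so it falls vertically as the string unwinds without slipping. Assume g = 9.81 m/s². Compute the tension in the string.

T ≈ 32.3 N

Translation: Mg − T = Ma. Rotation about the center: TR = Iα with I = ½MR².
With a = αR: T = (I/R²)a = (1/2)M a, so Mg = (1 + 0.5000)Ma.
a = g/(1 + 0.5000) = 9.81/1.500 = 6.540 m/s².
T = 0.5000·M·a = (0.5000)(9.89)(6.540) = 32.34 N.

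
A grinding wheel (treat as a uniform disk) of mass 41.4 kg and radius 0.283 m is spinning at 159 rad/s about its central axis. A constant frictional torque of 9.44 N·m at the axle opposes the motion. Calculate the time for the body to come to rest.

I = ½MR² = (1/2)(41.4)(0.283)² = 1.658 kg·m².
The net torque has magnitude 9.44 N·m, opposing ω.
|α| = τ/I = 9.440/1.658 = 5.694 rad/s² (deceleration).
0 = ω₀ − |α|t ⇒ t = ω₀/|α| = 159/5.694 = 27.92 s.

t ≈ 27.9 s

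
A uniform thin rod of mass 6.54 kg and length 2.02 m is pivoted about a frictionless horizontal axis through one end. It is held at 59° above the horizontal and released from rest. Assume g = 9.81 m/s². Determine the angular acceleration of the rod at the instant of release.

About the pivot, I = (1/3)ML² = (1/3)(6.54)(2.02)² = 8.895 kg·m².
The weight acts at the center, a distance L/2 = 1.010 m from the pivot; τ = Mg(L/2) cos 59° = 33.37 N·m.
α = τ/I = 33.37/8.895 = 3.752 rad/s².
(Equivalently α = (3g/(2L)) cos 59° = 3.752 rad/s².)

α ≈ 3.75 rad/s²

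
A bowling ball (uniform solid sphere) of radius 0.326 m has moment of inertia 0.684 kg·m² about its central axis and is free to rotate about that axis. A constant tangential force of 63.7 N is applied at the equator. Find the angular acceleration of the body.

α ≈ 30.4 rad/s²

τ = F R = (63.7)(0.326) = 20.77 N·m.
From τ = Iα: α = 20.77/0.6840 = 30.36 rad/s².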